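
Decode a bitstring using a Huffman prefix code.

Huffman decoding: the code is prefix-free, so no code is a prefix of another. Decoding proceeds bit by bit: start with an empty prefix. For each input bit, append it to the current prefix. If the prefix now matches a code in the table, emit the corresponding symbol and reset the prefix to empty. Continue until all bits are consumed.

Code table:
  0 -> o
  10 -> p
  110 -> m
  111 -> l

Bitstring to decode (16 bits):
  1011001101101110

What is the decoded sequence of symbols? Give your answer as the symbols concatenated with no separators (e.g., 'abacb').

Bit 0: prefix='1' (no match yet)
Bit 1: prefix='10' -> emit 'p', reset
Bit 2: prefix='1' (no match yet)
Bit 3: prefix='11' (no match yet)
Bit 4: prefix='110' -> emit 'm', reset
Bit 5: prefix='0' -> emit 'o', reset
Bit 6: prefix='1' (no match yet)
Bit 7: prefix='11' (no match yet)
Bit 8: prefix='110' -> emit 'm', reset
Bit 9: prefix='1' (no match yet)
Bit 10: prefix='11' (no match yet)
Bit 11: prefix='110' -> emit 'm', reset
Bit 12: prefix='1' (no match yet)
Bit 13: prefix='11' (no match yet)
Bit 14: prefix='111' -> emit 'l', reset
Bit 15: prefix='0' -> emit 'o', reset

Answer: pmommlo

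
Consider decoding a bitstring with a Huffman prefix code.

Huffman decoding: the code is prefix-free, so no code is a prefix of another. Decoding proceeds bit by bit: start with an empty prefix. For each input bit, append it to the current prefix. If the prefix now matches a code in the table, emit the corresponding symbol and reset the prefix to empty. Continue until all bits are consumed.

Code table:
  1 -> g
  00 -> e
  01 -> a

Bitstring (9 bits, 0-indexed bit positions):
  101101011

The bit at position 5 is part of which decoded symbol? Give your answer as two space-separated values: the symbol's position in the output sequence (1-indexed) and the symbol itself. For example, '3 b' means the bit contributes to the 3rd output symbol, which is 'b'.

Answer: 4 a

Derivation:
Bit 0: prefix='1' -> emit 'g', reset
Bit 1: prefix='0' (no match yet)
Bit 2: prefix='01' -> emit 'a', reset
Bit 3: prefix='1' -> emit 'g', reset
Bit 4: prefix='0' (no match yet)
Bit 5: prefix='01' -> emit 'a', reset
Bit 6: prefix='0' (no match yet)
Bit 7: prefix='01' -> emit 'a', reset
Bit 8: prefix='1' -> emit 'g', reset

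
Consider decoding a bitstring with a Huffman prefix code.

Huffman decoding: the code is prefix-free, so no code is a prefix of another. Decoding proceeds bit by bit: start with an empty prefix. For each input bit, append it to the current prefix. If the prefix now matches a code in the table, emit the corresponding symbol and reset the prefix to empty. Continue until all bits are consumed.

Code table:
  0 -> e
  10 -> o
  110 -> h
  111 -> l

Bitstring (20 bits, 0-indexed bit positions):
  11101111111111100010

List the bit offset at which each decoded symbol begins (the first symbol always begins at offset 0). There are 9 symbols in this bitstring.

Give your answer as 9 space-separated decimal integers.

Answer: 0 3 4 7 10 13 16 17 18

Derivation:
Bit 0: prefix='1' (no match yet)
Bit 1: prefix='11' (no match yet)
Bit 2: prefix='111' -> emit 'l', reset
Bit 3: prefix='0' -> emit 'e', reset
Bit 4: prefix='1' (no match yet)
Bit 5: prefix='11' (no match yet)
Bit 6: prefix='111' -> emit 'l', reset
Bit 7: prefix='1' (no match yet)
Bit 8: prefix='11' (no match yet)
Bit 9: prefix='111' -> emit 'l', reset
Bit 10: prefix='1' (no match yet)
Bit 11: prefix='11' (no match yet)
Bit 12: prefix='111' -> emit 'l', reset
Bit 13: prefix='1' (no match yet)
Bit 14: prefix='11' (no match yet)
Bit 15: prefix='110' -> emit 'h', reset
Bit 16: prefix='0' -> emit 'e', reset
Bit 17: prefix='0' -> emit 'e', reset
Bit 18: prefix='1' (no match yet)
Bit 19: prefix='10' -> emit 'o', reset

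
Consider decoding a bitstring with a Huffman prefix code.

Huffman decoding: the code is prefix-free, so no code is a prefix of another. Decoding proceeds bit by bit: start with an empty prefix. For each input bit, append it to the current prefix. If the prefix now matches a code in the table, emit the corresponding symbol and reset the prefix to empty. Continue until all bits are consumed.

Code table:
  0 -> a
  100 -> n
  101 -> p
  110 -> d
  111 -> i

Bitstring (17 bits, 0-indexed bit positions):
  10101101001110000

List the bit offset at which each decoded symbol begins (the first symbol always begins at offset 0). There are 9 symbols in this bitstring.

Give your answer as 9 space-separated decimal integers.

Answer: 0 3 4 7 10 13 14 15 16

Derivation:
Bit 0: prefix='1' (no match yet)
Bit 1: prefix='10' (no match yet)
Bit 2: prefix='101' -> emit 'p', reset
Bit 3: prefix='0' -> emit 'a', reset
Bit 4: prefix='1' (no match yet)
Bit 5: prefix='11' (no match yet)
Bit 6: prefix='110' -> emit 'd', reset
Bit 7: prefix='1' (no match yet)
Bit 8: prefix='10' (no match yet)
Bit 9: prefix='100' -> emit 'n', reset
Bit 10: prefix='1' (no match yet)
Bit 11: prefix='11' (no match yet)
Bit 12: prefix='111' -> emit 'i', reset
Bit 13: prefix='0' -> emit 'a', reset
Bit 14: prefix='0' -> emit 'a', reset
Bit 15: prefix='0' -> emit 'a', reset
Bit 16: prefix='0' -> emit 'a', reset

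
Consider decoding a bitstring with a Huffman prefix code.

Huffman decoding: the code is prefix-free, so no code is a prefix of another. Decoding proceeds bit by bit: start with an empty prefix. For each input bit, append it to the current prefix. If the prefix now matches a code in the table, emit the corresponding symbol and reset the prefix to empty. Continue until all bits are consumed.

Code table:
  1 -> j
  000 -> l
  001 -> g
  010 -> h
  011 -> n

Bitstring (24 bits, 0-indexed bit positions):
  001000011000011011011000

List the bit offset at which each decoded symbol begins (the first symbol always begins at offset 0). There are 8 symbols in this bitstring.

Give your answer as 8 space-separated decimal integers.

Bit 0: prefix='0' (no match yet)
Bit 1: prefix='00' (no match yet)
Bit 2: prefix='001' -> emit 'g', reset
Bit 3: prefix='0' (no match yet)
Bit 4: prefix='00' (no match yet)
Bit 5: prefix='000' -> emit 'l', reset
Bit 6: prefix='0' (no match yet)
Bit 7: prefix='01' (no match yet)
Bit 8: prefix='011' -> emit 'n', reset
Bit 9: prefix='0' (no match yet)
Bit 10: prefix='00' (no match yet)
Bit 11: prefix='000' -> emit 'l', reset
Bit 12: prefix='0' (no match yet)
Bit 13: prefix='01' (no match yet)
Bit 14: prefix='011' -> emit 'n', reset
Bit 15: prefix='0' (no match yet)
Bit 16: prefix='01' (no match yet)
Bit 17: prefix='011' -> emit 'n', reset
Bit 18: prefix='0' (no match yet)
Bit 19: prefix='01' (no match yet)
Bit 20: prefix='011' -> emit 'n', reset
Bit 21: prefix='0' (no match yet)
Bit 22: prefix='00' (no match yet)
Bit 23: prefix='000' -> emit 'l', reset

Answer: 0 3 6 9 12 15 18 21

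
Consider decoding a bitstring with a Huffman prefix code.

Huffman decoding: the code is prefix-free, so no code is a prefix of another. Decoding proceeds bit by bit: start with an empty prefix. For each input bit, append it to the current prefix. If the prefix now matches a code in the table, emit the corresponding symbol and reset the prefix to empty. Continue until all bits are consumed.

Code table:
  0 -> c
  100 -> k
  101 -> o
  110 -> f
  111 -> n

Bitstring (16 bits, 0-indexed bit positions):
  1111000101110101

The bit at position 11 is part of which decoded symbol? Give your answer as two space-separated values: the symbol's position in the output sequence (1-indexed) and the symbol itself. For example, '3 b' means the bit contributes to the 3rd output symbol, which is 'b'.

Answer: 5 f

Derivation:
Bit 0: prefix='1' (no match yet)
Bit 1: prefix='11' (no match yet)
Bit 2: prefix='111' -> emit 'n', reset
Bit 3: prefix='1' (no match yet)
Bit 4: prefix='10' (no match yet)
Bit 5: prefix='100' -> emit 'k', reset
Bit 6: prefix='0' -> emit 'c', reset
Bit 7: prefix='1' (no match yet)
Bit 8: prefix='10' (no match yet)
Bit 9: prefix='101' -> emit 'o', reset
Bit 10: prefix='1' (no match yet)
Bit 11: prefix='11' (no match yet)
Bit 12: prefix='110' -> emit 'f', reset
Bit 13: prefix='1' (no match yet)
Bit 14: prefix='10' (no match yet)
Bit 15: prefix='101' -> emit 'o', reset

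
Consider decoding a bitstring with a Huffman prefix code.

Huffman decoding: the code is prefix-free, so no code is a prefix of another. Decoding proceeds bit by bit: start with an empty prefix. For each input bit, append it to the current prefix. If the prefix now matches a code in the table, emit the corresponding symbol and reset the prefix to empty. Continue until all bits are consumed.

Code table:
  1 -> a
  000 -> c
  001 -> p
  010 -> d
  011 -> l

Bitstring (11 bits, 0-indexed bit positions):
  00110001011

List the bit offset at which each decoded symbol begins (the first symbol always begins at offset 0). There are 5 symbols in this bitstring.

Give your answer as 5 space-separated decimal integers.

Bit 0: prefix='0' (no match yet)
Bit 1: prefix='00' (no match yet)
Bit 2: prefix='001' -> emit 'p', reset
Bit 3: prefix='1' -> emit 'a', reset
Bit 4: prefix='0' (no match yet)
Bit 5: prefix='00' (no match yet)
Bit 6: prefix='000' -> emit 'c', reset
Bit 7: prefix='1' -> emit 'a', reset
Bit 8: prefix='0' (no match yet)
Bit 9: prefix='01' (no match yet)
Bit 10: prefix='011' -> emit 'l', reset

Answer: 0 3 4 7 8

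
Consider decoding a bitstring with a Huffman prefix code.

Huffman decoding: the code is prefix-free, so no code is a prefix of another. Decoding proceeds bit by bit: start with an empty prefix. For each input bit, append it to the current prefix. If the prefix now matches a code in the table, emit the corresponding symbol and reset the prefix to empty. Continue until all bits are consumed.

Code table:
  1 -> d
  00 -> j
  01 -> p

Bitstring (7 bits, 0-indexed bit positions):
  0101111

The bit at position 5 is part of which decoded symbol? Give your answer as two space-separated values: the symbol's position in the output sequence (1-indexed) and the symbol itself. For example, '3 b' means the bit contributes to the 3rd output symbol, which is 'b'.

Bit 0: prefix='0' (no match yet)
Bit 1: prefix='01' -> emit 'p', reset
Bit 2: prefix='0' (no match yet)
Bit 3: prefix='01' -> emit 'p', reset
Bit 4: prefix='1' -> emit 'd', reset
Bit 5: prefix='1' -> emit 'd', reset
Bit 6: prefix='1' -> emit 'd', reset

Answer: 4 d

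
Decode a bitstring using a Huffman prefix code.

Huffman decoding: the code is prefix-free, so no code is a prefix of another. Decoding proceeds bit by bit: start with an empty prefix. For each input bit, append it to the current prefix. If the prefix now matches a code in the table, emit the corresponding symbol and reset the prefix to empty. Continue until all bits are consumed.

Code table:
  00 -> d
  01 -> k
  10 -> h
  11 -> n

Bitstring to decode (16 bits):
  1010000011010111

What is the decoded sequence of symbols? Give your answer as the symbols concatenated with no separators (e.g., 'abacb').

Bit 0: prefix='1' (no match yet)
Bit 1: prefix='10' -> emit 'h', reset
Bit 2: prefix='1' (no match yet)
Bit 3: prefix='10' -> emit 'h', reset
Bit 4: prefix='0' (no match yet)
Bit 5: prefix='00' -> emit 'd', reset
Bit 6: prefix='0' (no match yet)
Bit 7: prefix='00' -> emit 'd', reset
Bit 8: prefix='1' (no match yet)
Bit 9: prefix='11' -> emit 'n', reset
Bit 10: prefix='0' (no match yet)
Bit 11: prefix='01' -> emit 'k', reset
Bit 12: prefix='0' (no match yet)
Bit 13: prefix='01' -> emit 'k', reset
Bit 14: prefix='1' (no match yet)
Bit 15: prefix='11' -> emit 'n', reset

Answer: hhddnkkn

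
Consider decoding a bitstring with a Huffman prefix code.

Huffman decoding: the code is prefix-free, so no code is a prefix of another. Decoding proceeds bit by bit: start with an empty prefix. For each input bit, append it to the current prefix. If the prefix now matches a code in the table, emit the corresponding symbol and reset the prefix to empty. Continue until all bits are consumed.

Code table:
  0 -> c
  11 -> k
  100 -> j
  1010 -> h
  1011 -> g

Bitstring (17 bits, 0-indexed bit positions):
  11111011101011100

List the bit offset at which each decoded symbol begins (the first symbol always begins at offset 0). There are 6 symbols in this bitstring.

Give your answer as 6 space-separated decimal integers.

Answer: 0 2 4 8 12 14

Derivation:
Bit 0: prefix='1' (no match yet)
Bit 1: prefix='11' -> emit 'k', reset
Bit 2: prefix='1' (no match yet)
Bit 3: prefix='11' -> emit 'k', reset
Bit 4: prefix='1' (no match yet)
Bit 5: prefix='10' (no match yet)
Bit 6: prefix='101' (no match yet)
Bit 7: prefix='1011' -> emit 'g', reset
Bit 8: prefix='1' (no match yet)
Bit 9: prefix='10' (no match yet)
Bit 10: prefix='101' (no match yet)
Bit 11: prefix='1010' -> emit 'h', reset
Bit 12: prefix='1' (no match yet)
Bit 13: prefix='11' -> emit 'k', reset
Bit 14: prefix='1' (no match yet)
Bit 15: prefix='10' (no match yet)
Bit 16: prefix='100' -> emit 'j', reset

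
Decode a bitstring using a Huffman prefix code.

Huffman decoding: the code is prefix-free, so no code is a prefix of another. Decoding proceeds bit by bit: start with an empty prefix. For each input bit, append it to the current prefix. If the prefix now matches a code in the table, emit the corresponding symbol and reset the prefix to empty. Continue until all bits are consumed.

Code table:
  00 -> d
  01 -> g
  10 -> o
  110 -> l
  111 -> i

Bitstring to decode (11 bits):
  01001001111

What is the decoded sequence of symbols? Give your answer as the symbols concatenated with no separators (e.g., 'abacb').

Answer: gdogi

Derivation:
Bit 0: prefix='0' (no match yet)
Bit 1: prefix='01' -> emit 'g', reset
Bit 2: prefix='0' (no match yet)
Bit 3: prefix='00' -> emit 'd', reset
Bit 4: prefix='1' (no match yet)
Bit 5: prefix='10' -> emit 'o', reset
Bit 6: prefix='0' (no match yet)
Bit 7: prefix='01' -> emit 'g', reset
Bit 8: prefix='1' (no match yet)
Bit 9: prefix='11' (no match yet)
Bit 10: prefix='111' -> emit 'i', reset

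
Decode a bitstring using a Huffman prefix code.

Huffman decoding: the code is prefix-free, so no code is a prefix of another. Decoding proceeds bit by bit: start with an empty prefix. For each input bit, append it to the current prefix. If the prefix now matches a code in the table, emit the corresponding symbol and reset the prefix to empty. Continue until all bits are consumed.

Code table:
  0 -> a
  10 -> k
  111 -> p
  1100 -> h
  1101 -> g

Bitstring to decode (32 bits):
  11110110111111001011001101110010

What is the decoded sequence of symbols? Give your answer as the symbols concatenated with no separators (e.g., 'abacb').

Answer: pkgphkhghk

Derivation:
Bit 0: prefix='1' (no match yet)
Bit 1: prefix='11' (no match yet)
Bit 2: prefix='111' -> emit 'p', reset
Bit 3: prefix='1' (no match yet)
Bit 4: prefix='10' -> emit 'k', reset
Bit 5: prefix='1' (no match yet)
Bit 6: prefix='11' (no match yet)
Bit 7: prefix='110' (no match yet)
Bit 8: prefix='1101' -> emit 'g', reset
Bit 9: prefix='1' (no match yet)
Bit 10: prefix='11' (no match yet)
Bit 11: prefix='111' -> emit 'p', reset
Bit 12: prefix='1' (no match yet)
Bit 13: prefix='11' (no match yet)
Bit 14: prefix='110' (no match yet)
Bit 15: prefix='1100' -> emit 'h', reset
Bit 16: prefix='1' (no match yet)
Bit 17: prefix='10' -> emit 'k', reset
Bit 18: prefix='1' (no match yet)
Bit 19: prefix='11' (no match yet)
Bit 20: prefix='110' (no match yet)
Bit 21: prefix='1100' -> emit 'h', reset
Bit 22: prefix='1' (no match yet)
Bit 23: prefix='11' (no match yet)
Bit 24: prefix='110' (no match yet)
Bit 25: prefix='1101' -> emit 'g', reset
Bit 26: prefix='1' (no match yet)
Bit 27: prefix='11' (no match yet)
Bit 28: prefix='110' (no match yet)
Bit 29: prefix='1100' -> emit 'h', reset
Bit 30: prefix='1' (no match yet)
Bit 31: prefix='10' -> emit 'k', reset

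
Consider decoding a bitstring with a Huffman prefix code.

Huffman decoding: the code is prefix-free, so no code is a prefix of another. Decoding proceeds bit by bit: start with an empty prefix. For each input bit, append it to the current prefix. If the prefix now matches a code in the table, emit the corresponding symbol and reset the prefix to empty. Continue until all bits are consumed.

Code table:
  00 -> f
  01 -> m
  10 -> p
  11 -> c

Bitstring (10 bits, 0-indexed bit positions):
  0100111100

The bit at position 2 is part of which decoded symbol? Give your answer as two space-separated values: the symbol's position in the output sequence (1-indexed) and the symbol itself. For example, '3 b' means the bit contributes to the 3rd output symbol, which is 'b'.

Bit 0: prefix='0' (no match yet)
Bit 1: prefix='01' -> emit 'm', reset
Bit 2: prefix='0' (no match yet)
Bit 3: prefix='00' -> emit 'f', reset
Bit 4: prefix='1' (no match yet)
Bit 5: prefix='11' -> emit 'c', reset
Bit 6: prefix='1' (no match yet)

Answer: 2 f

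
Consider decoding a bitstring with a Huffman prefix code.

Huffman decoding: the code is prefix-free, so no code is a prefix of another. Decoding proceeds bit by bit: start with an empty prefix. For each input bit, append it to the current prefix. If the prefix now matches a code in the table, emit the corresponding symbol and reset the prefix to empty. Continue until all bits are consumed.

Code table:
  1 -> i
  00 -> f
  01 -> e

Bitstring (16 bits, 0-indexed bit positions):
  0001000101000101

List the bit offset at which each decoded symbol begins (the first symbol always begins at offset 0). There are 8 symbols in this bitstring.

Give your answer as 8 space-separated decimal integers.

Answer: 0 2 4 6 8 10 12 14

Derivation:
Bit 0: prefix='0' (no match yet)
Bit 1: prefix='00' -> emit 'f', reset
Bit 2: prefix='0' (no match yet)
Bit 3: prefix='01' -> emit 'e', reset
Bit 4: prefix='0' (no match yet)
Bit 5: prefix='00' -> emit 'f', reset
Bit 6: prefix='0' (no match yet)
Bit 7: prefix='01' -> emit 'e', reset
Bit 8: prefix='0' (no match yet)
Bit 9: prefix='01' -> emit 'e', reset
Bit 10: prefix='0' (no match yet)
Bit 11: prefix='00' -> emit 'f', reset
Bit 12: prefix='0' (no match yet)
Bit 13: prefix='01' -> emit 'e', reset
Bit 14: prefix='0' (no match yet)
Bit 15: prefix='01' -> emit 'e', reset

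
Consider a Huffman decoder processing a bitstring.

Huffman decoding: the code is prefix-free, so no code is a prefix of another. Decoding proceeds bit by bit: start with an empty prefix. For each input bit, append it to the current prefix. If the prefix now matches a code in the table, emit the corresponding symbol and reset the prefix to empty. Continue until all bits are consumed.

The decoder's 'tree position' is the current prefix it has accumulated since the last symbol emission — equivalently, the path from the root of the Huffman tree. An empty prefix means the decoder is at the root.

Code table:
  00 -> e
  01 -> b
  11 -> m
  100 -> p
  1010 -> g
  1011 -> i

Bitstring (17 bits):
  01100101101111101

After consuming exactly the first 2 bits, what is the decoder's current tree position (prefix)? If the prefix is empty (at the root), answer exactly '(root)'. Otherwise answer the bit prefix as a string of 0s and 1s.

Answer: (root)

Derivation:
Bit 0: prefix='0' (no match yet)
Bit 1: prefix='01' -> emit 'b', reset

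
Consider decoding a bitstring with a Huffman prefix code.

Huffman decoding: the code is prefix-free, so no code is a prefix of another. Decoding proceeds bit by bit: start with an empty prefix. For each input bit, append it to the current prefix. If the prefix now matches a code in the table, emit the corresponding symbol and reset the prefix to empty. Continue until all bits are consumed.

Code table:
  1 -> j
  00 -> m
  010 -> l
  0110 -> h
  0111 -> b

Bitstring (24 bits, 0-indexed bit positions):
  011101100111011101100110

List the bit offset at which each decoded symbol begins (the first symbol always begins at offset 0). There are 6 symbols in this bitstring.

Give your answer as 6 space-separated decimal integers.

Bit 0: prefix='0' (no match yet)
Bit 1: prefix='01' (no match yet)
Bit 2: prefix='011' (no match yet)
Bit 3: prefix='0111' -> emit 'b', reset
Bit 4: prefix='0' (no match yet)
Bit 5: prefix='01' (no match yet)
Bit 6: prefix='011' (no match yet)
Bit 7: prefix='0110' -> emit 'h', reset
Bit 8: prefix='0' (no match yet)
Bit 9: prefix='01' (no match yet)
Bit 10: prefix='011' (no match yet)
Bit 11: prefix='0111' -> emit 'b', reset
Bit 12: prefix='0' (no match yet)
Bit 13: prefix='01' (no match yet)
Bit 14: prefix='011' (no match yet)
Bit 15: prefix='0111' -> emit 'b', reset
Bit 16: prefix='0' (no match yet)
Bit 17: prefix='01' (no match yet)
Bit 18: prefix='011' (no match yet)
Bit 19: prefix='0110' -> emit 'h', reset
Bit 20: prefix='0' (no match yet)
Bit 21: prefix='01' (no match yet)
Bit 22: prefix='011' (no match yet)
Bit 23: prefix='0110' -> emit 'h', reset

Answer: 0 4 8 12 16 20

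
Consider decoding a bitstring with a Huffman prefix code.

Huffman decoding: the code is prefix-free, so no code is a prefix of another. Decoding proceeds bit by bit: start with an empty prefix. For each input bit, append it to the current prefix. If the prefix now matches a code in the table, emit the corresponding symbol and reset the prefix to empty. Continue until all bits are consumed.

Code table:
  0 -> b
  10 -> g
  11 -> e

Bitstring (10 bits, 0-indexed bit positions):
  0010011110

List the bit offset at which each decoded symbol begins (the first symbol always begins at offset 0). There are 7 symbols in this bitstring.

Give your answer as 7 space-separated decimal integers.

Answer: 0 1 2 4 5 7 9

Derivation:
Bit 0: prefix='0' -> emit 'b', reset
Bit 1: prefix='0' -> emit 'b', reset
Bit 2: prefix='1' (no match yet)
Bit 3: prefix='10' -> emit 'g', reset
Bit 4: prefix='0' -> emit 'b', reset
Bit 5: prefix='1' (no match yet)
Bit 6: prefix='11' -> emit 'e', reset
Bit 7: prefix='1' (no match yet)
Bit 8: prefix='11' -> emit 'e', reset
Bit 9: prefix='0' -> emit 'b', reset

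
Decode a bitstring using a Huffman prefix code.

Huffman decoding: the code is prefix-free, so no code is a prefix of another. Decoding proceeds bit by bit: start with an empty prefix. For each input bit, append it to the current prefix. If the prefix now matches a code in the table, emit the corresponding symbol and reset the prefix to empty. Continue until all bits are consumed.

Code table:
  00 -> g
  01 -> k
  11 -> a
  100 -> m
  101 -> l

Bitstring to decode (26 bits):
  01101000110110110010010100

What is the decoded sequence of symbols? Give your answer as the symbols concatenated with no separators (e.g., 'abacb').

Answer: klgkllmmlg

Derivation:
Bit 0: prefix='0' (no match yet)
Bit 1: prefix='01' -> emit 'k', reset
Bit 2: prefix='1' (no match yet)
Bit 3: prefix='10' (no match yet)
Bit 4: prefix='101' -> emit 'l', reset
Bit 5: prefix='0' (no match yet)
Bit 6: prefix='00' -> emit 'g', reset
Bit 7: prefix='0' (no match yet)
Bit 8: prefix='01' -> emit 'k', reset
Bit 9: prefix='1' (no match yet)
Bit 10: prefix='10' (no match yet)
Bit 11: prefix='101' -> emit 'l', reset
Bit 12: prefix='1' (no match yet)
Bit 13: prefix='10' (no match yet)
Bit 14: prefix='101' -> emit 'l', reset
Bit 15: prefix='1' (no match yet)
Bit 16: prefix='10' (no match yet)
Bit 17: prefix='100' -> emit 'm', reset
Bit 18: prefix='1' (no match yet)
Bit 19: prefix='10' (no match yet)
Bit 20: prefix='100' -> emit 'm', reset
Bit 21: prefix='1' (no match yet)
Bit 22: prefix='10' (no match yet)
Bit 23: prefix='101' -> emit 'l', reset
Bit 24: prefix='0' (no match yet)
Bit 25: prefix='00' -> emit 'g', reset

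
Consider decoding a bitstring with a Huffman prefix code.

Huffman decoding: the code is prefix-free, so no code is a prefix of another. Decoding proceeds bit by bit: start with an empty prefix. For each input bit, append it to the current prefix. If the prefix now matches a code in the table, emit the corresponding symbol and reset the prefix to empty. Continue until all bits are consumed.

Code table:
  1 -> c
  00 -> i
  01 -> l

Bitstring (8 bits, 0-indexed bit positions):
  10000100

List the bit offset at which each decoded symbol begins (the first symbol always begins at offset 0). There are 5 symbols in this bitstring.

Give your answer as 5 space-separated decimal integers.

Answer: 0 1 3 5 6

Derivation:
Bit 0: prefix='1' -> emit 'c', reset
Bit 1: prefix='0' (no match yet)
Bit 2: prefix='00' -> emit 'i', reset
Bit 3: prefix='0' (no match yet)
Bit 4: prefix='00' -> emit 'i', reset
Bit 5: prefix='1' -> emit 'c', reset
Bit 6: prefix='0' (no match yet)
Bit 7: prefix='00' -> emit 'i', reset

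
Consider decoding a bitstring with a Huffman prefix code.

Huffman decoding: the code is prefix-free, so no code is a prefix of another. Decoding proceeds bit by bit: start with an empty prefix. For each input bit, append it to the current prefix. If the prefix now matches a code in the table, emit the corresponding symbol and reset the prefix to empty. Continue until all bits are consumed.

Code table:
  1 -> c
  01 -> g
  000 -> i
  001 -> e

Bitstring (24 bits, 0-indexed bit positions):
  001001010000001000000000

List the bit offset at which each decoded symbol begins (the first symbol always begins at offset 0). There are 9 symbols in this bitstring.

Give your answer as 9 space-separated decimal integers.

Answer: 0 3 6 8 11 14 15 18 21

Derivation:
Bit 0: prefix='0' (no match yet)
Bit 1: prefix='00' (no match yet)
Bit 2: prefix='001' -> emit 'e', reset
Bit 3: prefix='0' (no match yet)
Bit 4: prefix='00' (no match yet)
Bit 5: prefix='001' -> emit 'e', reset
Bit 6: prefix='0' (no match yet)
Bit 7: prefix='01' -> emit 'g', reset
Bit 8: prefix='0' (no match yet)
Bit 9: prefix='00' (no match yet)
Bit 10: prefix='000' -> emit 'i', reset
Bit 11: prefix='0' (no match yet)
Bit 12: prefix='00' (no match yet)
Bit 13: prefix='000' -> emit 'i', reset
Bit 14: prefix='1' -> emit 'c', reset
Bit 15: prefix='0' (no match yet)
Bit 16: prefix='00' (no match yet)
Bit 17: prefix='000' -> emit 'i', reset
Bit 18: prefix='0' (no match yet)
Bit 19: prefix='00' (no match yet)
Bit 20: prefix='000' -> emit 'i', reset
Bit 21: prefix='0' (no match yet)
Bit 22: prefix='00' (no match yet)
Bit 23: prefix='000' -> emit 'i', reset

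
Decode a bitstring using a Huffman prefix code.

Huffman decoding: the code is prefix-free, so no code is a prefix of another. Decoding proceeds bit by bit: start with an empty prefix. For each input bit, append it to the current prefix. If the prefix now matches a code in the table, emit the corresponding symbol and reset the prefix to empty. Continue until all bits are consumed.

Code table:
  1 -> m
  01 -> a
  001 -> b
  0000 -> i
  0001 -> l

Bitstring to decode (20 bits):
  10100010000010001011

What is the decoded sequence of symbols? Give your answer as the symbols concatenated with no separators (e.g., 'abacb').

Bit 0: prefix='1' -> emit 'm', reset
Bit 1: prefix='0' (no match yet)
Bit 2: prefix='01' -> emit 'a', reset
Bit 3: prefix='0' (no match yet)
Bit 4: prefix='00' (no match yet)
Bit 5: prefix='000' (no match yet)
Bit 6: prefix='0001' -> emit 'l', reset
Bit 7: prefix='0' (no match yet)
Bit 8: prefix='00' (no match yet)
Bit 9: prefix='000' (no match yet)
Bit 10: prefix='0000' -> emit 'i', reset
Bit 11: prefix='0' (no match yet)
Bit 12: prefix='01' -> emit 'a', reset
Bit 13: prefix='0' (no match yet)
Bit 14: prefix='00' (no match yet)
Bit 15: prefix='000' (no match yet)
Bit 16: prefix='0001' -> emit 'l', reset
Bit 17: prefix='0' (no match yet)
Bit 18: prefix='01' -> emit 'a', reset
Bit 19: prefix='1' -> emit 'm', reset

Answer: malialam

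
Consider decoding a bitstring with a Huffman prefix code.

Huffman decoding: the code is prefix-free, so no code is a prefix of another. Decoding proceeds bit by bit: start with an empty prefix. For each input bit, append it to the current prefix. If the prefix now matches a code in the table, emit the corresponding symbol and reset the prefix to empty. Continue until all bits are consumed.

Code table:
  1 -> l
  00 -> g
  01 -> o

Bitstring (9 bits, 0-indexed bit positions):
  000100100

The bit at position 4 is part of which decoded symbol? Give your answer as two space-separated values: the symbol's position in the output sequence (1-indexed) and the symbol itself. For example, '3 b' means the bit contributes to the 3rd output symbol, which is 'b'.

Answer: 3 g

Derivation:
Bit 0: prefix='0' (no match yet)
Bit 1: prefix='00' -> emit 'g', reset
Bit 2: prefix='0' (no match yet)
Bit 3: prefix='01' -> emit 'o', reset
Bit 4: prefix='0' (no match yet)
Bit 5: prefix='00' -> emit 'g', reset
Bit 6: prefix='1' -> emit 'l', reset
Bit 7: prefix='0' (no match yet)
Bit 8: prefix='00' -> emit 'g', reset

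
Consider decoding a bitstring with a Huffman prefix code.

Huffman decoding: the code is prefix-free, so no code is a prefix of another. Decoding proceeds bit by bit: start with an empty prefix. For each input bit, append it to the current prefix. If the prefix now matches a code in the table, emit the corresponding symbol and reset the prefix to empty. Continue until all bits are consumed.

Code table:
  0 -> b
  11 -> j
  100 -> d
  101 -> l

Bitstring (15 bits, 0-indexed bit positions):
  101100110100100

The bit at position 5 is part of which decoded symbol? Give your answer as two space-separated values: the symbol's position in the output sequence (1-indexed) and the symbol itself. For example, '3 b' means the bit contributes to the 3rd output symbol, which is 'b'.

Answer: 2 d

Derivation:
Bit 0: prefix='1' (no match yet)
Bit 1: prefix='10' (no match yet)
Bit 2: prefix='101' -> emit 'l', reset
Bit 3: prefix='1' (no match yet)
Bit 4: prefix='10' (no match yet)
Bit 5: prefix='100' -> emit 'd', reset
Bit 6: prefix='1' (no match yet)
Bit 7: prefix='11' -> emit 'j', reset
Bit 8: prefix='0' -> emit 'b', reset
Bit 9: prefix='1' (no match yet)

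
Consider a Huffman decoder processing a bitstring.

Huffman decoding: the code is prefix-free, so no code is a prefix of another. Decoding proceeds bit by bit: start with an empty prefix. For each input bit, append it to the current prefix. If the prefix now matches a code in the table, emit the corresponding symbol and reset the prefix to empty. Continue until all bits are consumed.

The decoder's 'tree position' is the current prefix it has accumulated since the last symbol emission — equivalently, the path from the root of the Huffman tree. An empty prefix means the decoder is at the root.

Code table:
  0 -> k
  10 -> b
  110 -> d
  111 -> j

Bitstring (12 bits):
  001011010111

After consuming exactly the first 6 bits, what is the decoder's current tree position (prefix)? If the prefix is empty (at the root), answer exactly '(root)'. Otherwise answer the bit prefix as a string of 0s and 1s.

Answer: 11

Derivation:
Bit 0: prefix='0' -> emit 'k', reset
Bit 1: prefix='0' -> emit 'k', reset
Bit 2: prefix='1' (no match yet)
Bit 3: prefix='10' -> emit 'b', reset
Bit 4: prefix='1' (no match yet)
Bit 5: prefix='11' (no match yet)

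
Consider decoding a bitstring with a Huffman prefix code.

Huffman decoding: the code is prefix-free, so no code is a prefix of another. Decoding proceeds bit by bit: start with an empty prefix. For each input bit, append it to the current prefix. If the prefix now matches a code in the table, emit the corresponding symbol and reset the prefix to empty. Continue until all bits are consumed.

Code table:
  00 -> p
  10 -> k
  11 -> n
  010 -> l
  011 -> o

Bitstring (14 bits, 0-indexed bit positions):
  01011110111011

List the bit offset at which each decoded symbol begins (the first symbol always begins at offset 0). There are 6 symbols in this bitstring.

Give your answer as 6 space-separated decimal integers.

Bit 0: prefix='0' (no match yet)
Bit 1: prefix='01' (no match yet)
Bit 2: prefix='010' -> emit 'l', reset
Bit 3: prefix='1' (no match yet)
Bit 4: prefix='11' -> emit 'n', reset
Bit 5: prefix='1' (no match yet)
Bit 6: prefix='11' -> emit 'n', reset
Bit 7: prefix='0' (no match yet)
Bit 8: prefix='01' (no match yet)
Bit 9: prefix='011' -> emit 'o', reset
Bit 10: prefix='1' (no match yet)
Bit 11: prefix='10' -> emit 'k', reset
Bit 12: prefix='1' (no match yet)
Bit 13: prefix='11' -> emit 'n', reset

Answer: 0 3 5 7 10 12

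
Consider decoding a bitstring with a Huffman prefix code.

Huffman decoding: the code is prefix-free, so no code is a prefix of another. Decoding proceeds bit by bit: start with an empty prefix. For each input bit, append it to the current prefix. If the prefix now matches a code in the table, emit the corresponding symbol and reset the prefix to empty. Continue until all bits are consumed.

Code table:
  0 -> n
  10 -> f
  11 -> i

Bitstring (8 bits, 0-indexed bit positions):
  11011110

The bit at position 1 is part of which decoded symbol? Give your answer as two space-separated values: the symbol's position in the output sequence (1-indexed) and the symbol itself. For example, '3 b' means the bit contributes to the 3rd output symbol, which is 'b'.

Answer: 1 i

Derivation:
Bit 0: prefix='1' (no match yet)
Bit 1: prefix='11' -> emit 'i', reset
Bit 2: prefix='0' -> emit 'n', reset
Bit 3: prefix='1' (no match yet)
Bit 4: prefix='11' -> emit 'i', reset
Bit 5: prefix='1' (no match yet)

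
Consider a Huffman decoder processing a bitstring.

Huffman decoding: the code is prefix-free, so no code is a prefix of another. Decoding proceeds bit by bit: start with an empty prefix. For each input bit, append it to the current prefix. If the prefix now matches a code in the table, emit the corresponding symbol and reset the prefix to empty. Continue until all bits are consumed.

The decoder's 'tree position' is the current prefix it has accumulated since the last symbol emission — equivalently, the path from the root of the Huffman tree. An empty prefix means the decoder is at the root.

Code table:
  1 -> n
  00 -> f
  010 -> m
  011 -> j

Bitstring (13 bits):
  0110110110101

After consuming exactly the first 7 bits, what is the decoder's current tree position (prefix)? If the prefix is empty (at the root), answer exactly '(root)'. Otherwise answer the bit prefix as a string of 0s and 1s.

Answer: 0

Derivation:
Bit 0: prefix='0' (no match yet)
Bit 1: prefix='01' (no match yet)
Bit 2: prefix='011' -> emit 'j', reset
Bit 3: prefix='0' (no match yet)
Bit 4: prefix='01' (no match yet)
Bit 5: prefix='011' -> emit 'j', reset
Bit 6: prefix='0' (no match yet)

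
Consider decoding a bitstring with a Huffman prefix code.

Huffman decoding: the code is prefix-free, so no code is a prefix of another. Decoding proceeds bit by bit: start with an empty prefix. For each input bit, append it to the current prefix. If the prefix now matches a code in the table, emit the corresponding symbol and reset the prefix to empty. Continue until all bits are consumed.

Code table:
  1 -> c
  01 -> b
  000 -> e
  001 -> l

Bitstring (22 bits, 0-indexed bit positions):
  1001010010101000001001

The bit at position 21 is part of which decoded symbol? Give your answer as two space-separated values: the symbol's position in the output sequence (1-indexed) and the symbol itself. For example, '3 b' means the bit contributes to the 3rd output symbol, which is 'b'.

Bit 0: prefix='1' -> emit 'c', reset
Bit 1: prefix='0' (no match yet)
Bit 2: prefix='00' (no match yet)
Bit 3: prefix='001' -> emit 'l', reset
Bit 4: prefix='0' (no match yet)
Bit 5: prefix='01' -> emit 'b', reset
Bit 6: prefix='0' (no match yet)
Bit 7: prefix='00' (no match yet)
Bit 8: prefix='001' -> emit 'l', reset
Bit 9: prefix='0' (no match yet)
Bit 10: prefix='01' -> emit 'b', reset
Bit 11: prefix='0' (no match yet)
Bit 12: prefix='01' -> emit 'b', reset
Bit 13: prefix='0' (no match yet)
Bit 14: prefix='00' (no match yet)
Bit 15: prefix='000' -> emit 'e', reset
Bit 16: prefix='0' (no match yet)
Bit 17: prefix='00' (no match yet)
Bit 18: prefix='001' -> emit 'l', reset
Bit 19: prefix='0' (no match yet)
Bit 20: prefix='00' (no match yet)
Bit 21: prefix='001' -> emit 'l', reset

Answer: 9 l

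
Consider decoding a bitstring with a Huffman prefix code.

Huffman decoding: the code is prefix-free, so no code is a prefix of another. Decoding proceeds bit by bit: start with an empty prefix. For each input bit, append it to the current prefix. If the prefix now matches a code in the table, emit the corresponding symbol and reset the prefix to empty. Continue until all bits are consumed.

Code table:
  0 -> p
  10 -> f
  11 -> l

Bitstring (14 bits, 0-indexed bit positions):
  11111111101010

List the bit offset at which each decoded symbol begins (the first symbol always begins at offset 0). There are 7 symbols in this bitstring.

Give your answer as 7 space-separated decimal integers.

Answer: 0 2 4 6 8 10 12

Derivation:
Bit 0: prefix='1' (no match yet)
Bit 1: prefix='11' -> emit 'l', reset
Bit 2: prefix='1' (no match yet)
Bit 3: prefix='11' -> emit 'l', reset
Bit 4: prefix='1' (no match yet)
Bit 5: prefix='11' -> emit 'l', reset
Bit 6: prefix='1' (no match yet)
Bit 7: prefix='11' -> emit 'l', reset
Bit 8: prefix='1' (no match yet)
Bit 9: prefix='10' -> emit 'f', reset
Bit 10: prefix='1' (no match yet)
Bit 11: prefix='10' -> emit 'f', reset
Bit 12: prefix='1' (no match yet)
Bit 13: prefix='10' -> emit 'f', reset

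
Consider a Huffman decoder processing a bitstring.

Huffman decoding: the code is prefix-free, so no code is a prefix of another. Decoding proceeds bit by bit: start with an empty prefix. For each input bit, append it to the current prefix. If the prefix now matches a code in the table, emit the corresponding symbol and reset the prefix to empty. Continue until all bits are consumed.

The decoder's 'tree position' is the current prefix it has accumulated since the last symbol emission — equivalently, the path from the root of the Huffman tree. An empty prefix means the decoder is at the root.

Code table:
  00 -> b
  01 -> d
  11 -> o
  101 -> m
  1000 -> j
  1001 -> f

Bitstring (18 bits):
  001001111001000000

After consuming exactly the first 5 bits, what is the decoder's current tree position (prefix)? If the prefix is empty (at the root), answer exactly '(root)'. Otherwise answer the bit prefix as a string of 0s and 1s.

Answer: 100

Derivation:
Bit 0: prefix='0' (no match yet)
Bit 1: prefix='00' -> emit 'b', reset
Bit 2: prefix='1' (no match yet)
Bit 3: prefix='10' (no match yet)
Bit 4: prefix='100' (no match yet)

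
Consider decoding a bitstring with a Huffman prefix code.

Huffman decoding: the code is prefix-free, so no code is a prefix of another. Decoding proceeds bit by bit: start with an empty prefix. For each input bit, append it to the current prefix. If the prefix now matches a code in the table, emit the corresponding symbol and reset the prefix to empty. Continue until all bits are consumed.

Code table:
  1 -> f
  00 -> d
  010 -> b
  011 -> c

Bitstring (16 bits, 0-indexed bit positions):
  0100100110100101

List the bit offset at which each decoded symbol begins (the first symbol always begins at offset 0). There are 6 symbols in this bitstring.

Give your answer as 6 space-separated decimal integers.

Answer: 0 3 6 9 12 15

Derivation:
Bit 0: prefix='0' (no match yet)
Bit 1: prefix='01' (no match yet)
Bit 2: prefix='010' -> emit 'b', reset
Bit 3: prefix='0' (no match yet)
Bit 4: prefix='01' (no match yet)
Bit 5: prefix='010' -> emit 'b', reset
Bit 6: prefix='0' (no match yet)
Bit 7: prefix='01' (no match yet)
Bit 8: prefix='011' -> emit 'c', reset
Bit 9: prefix='0' (no match yet)
Bit 10: prefix='01' (no match yet)
Bit 11: prefix='010' -> emit 'b', reset
Bit 12: prefix='0' (no match yet)
Bit 13: prefix='01' (no match yet)
Bit 14: prefix='010' -> emit 'b', reset
Bit 15: prefix='1' -> emit 'f', reset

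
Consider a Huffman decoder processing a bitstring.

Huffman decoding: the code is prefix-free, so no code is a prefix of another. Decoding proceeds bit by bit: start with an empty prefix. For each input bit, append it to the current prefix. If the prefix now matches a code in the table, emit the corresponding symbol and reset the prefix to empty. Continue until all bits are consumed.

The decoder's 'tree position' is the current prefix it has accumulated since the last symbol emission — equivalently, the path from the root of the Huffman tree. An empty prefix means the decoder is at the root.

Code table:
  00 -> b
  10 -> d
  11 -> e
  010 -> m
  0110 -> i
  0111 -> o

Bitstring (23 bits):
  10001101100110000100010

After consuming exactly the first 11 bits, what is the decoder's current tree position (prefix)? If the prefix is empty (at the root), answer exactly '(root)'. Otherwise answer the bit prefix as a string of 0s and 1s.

Bit 0: prefix='1' (no match yet)
Bit 1: prefix='10' -> emit 'd', reset
Bit 2: prefix='0' (no match yet)
Bit 3: prefix='00' -> emit 'b', reset
Bit 4: prefix='1' (no match yet)
Bit 5: prefix='11' -> emit 'e', reset
Bit 6: prefix='0' (no match yet)
Bit 7: prefix='01' (no match yet)
Bit 8: prefix='011' (no match yet)
Bit 9: prefix='0110' -> emit 'i', reset
Bit 10: prefix='0' (no match yet)

Answer: 0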